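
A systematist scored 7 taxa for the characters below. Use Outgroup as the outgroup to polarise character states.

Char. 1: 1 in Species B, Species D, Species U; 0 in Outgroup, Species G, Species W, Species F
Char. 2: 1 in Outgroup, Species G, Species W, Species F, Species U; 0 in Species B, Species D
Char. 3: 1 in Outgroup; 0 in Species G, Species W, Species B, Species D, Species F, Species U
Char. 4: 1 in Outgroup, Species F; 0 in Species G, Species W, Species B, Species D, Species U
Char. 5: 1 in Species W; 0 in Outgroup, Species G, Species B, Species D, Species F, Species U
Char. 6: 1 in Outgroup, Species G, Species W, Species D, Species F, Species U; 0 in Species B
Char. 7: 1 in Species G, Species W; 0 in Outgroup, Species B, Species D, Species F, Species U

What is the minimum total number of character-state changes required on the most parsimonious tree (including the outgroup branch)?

7

Character polarity is set by the outgroup: the derived state is whichever differs from the outgroup's state, so for Char. 2, Char. 3, Char. 4, Char. 6 the derived state is '0', and for the remaining characters it is '1'.
Char. 1 (derived state '1') is shared by Species B, Species D, and Species U — a synapomorphy uniting that clade.
Char. 2: derived state '0' in Species B and Species D only — synapomorphy for {Species B, Species D}.
All ingroup taxa share the derived state '0' for Char. 3; it defines the ingroup but does not resolve relationships within it.
Only Species B, Species D, Species G, Species U, and Species W show the derived state '0' for Char. 4, supporting them as a clade.
Char. 5: derived state '1' in Species W only — an autapomorphy, so it tells us nothing about relationships among taxa.
Char. 6: derived state '0' in Species B only — an autapomorphy, so it tells us nothing about relationships among taxa.
Char. 7: derived state '1' in Species G and Species W only — synapomorphy for {Species G, Species W}.
Most parsimonious ingroup topology: (((Species G,Species W),((Species B,Species D),Species U)),Species F).
Changes per character on this tree: Char. 1: 1; Char. 2: 1; Char. 3: 1; Char. 4: 1; Char. 5: 1; Char. 6: 1; Char. 7: 1.
Total = 7.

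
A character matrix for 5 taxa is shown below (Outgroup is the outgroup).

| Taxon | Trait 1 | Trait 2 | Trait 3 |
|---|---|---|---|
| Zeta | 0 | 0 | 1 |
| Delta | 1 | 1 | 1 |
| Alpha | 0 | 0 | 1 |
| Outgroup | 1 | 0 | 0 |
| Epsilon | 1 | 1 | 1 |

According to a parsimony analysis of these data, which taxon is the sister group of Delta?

Character polarity is set by the outgroup: the derived state is whichever differs from the outgroup's state, so for Trait 1 the derived state is '0', and for the remaining characters it is '1'.
Only Alpha and Zeta show the derived state '0' for Trait 1, supporting them as a clade.
Trait 2 (derived state '1') is shared by Delta and Epsilon — a synapomorphy uniting that clade.
Trait 3 (derived state '1') is shared by all ingroup taxa — unites the whole ingroup.
Most parsimonious ingroup topology: ((Alpha,Zeta),(Delta,Epsilon)).
Delta and Epsilon form a cherry on this tree, so they are sister taxa.

Epsilon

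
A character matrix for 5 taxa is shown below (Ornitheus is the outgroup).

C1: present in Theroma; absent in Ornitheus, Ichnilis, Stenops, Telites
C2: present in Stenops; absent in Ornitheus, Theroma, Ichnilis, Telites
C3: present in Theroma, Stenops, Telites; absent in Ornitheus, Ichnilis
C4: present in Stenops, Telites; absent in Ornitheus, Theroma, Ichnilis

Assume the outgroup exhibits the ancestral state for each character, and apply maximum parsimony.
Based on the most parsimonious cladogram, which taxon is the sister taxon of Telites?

The outgroup has state 'absent' for every character, so 'present' is the derived state throughout.
C1: derived state 'present' in Theroma only — an autapomorphy, so it tells us nothing about relationships among taxa.
C2 (derived state 'present') is unique to Stenops (autapomorphy; uninformative for grouping).
Only Stenops, Telites, and Theroma show the derived state 'present' for C3, supporting them as a clade.
C4 (derived state 'present') is shared by Stenops and Telites — a synapomorphy uniting that clade.
Most parsimonious ingroup topology: ((Theroma,(Stenops,Telites)),Ichnilis).
Telites and Stenops form a cherry on this tree, so they are sister taxa.

Stenops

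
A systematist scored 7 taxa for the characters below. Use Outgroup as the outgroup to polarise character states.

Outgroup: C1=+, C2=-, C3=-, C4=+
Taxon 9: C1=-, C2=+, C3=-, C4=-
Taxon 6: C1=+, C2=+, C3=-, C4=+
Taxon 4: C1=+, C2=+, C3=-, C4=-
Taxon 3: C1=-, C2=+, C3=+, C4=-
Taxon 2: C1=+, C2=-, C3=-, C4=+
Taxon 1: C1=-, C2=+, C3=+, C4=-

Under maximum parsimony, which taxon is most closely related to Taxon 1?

Character polarity is set by the outgroup: the derived state is whichever differs from the outgroup's state, so for C1, C4 the derived state is '-', and for the remaining characters it is '+'.
C1: derived state '-' in Taxon 1, Taxon 3, and Taxon 9 only — synapomorphy for {Taxon 1, Taxon 3, Taxon 9}.
C2: derived state '+' in Taxon 1, Taxon 3, Taxon 4, Taxon 6, and Taxon 9 only — synapomorphy for {Taxon 1, Taxon 3, Taxon 4, Taxon 6, Taxon 9}.
C3 (derived state '+') is shared by Taxon 1 and Taxon 3 — a synapomorphy uniting that clade.
Only Taxon 1, Taxon 3, Taxon 4, and Taxon 9 show the derived state '-' for C4, supporting them as a clade.
Most parsimonious ingroup topology: ((((Taxon 9,(Taxon 3,Taxon 1)),Taxon 4),Taxon 6),Taxon 2).
Taxon 1 and Taxon 3 form a cherry on this tree, so they are sister taxa.

Taxon 3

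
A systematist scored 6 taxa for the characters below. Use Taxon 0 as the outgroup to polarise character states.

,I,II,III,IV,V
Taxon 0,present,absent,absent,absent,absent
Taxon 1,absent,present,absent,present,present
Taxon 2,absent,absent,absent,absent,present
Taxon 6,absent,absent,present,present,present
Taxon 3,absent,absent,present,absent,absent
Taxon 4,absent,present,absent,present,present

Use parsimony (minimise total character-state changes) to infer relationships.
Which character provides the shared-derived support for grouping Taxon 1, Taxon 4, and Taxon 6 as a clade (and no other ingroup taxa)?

IV

Character polarity is set by the outgroup: the derived state is whichever differs from the outgroup's state, so for I the derived state is 'absent', and for the remaining characters it is 'present'.
All ingroup taxa share the derived state 'absent' for I; it defines the ingroup but does not resolve relationships within it.
Only Taxon 1 and Taxon 4 show the derived state 'present' for II, supporting them as a clade.
III (state 'present') occurs in Taxon 3 and Taxon 6 but conflicts with the nesting implied by the other characters — most parsimoniously interpreted as homoplasy.
IV (derived state 'present') is shared by Taxon 1, Taxon 4, and Taxon 6 — a synapomorphy uniting that clade.
V (derived state 'present') is shared by Taxon 1, Taxon 2, Taxon 4, and Taxon 6 — a synapomorphy uniting that clade.
Most parsimonious ingroup topology: ((((Taxon 1,Taxon 4),Taxon 6),Taxon 2),Taxon 3).
The clade {Taxon 1, Taxon 4, Taxon 6} is supported by IV: its derived state 'present' occurs in exactly those taxa and in no other taxon (including the outgroup).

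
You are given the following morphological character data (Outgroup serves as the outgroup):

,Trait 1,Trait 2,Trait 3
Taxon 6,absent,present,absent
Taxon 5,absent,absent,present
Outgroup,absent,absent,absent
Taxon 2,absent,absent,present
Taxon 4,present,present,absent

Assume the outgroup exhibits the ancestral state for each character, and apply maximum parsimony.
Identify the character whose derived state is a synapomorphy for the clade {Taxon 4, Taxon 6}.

The outgroup has state 'absent' for every character, so 'present' is the derived state throughout.
Trait 1 (derived state 'present') is unique to Taxon 4 (autapomorphy; uninformative for grouping).
Only Taxon 4 and Taxon 6 show the derived state 'present' for Trait 2, supporting them as a clade.
Trait 3 (derived state 'present') is shared by Taxon 2 and Taxon 5 — a synapomorphy uniting that clade.
Most parsimonious ingroup topology: ((Taxon 5,Taxon 2),(Taxon 4,Taxon 6)).
The clade {Taxon 4, Taxon 6} is supported by Trait 2: its derived state 'present' occurs in exactly those taxa and in no other taxon (including the outgroup).

Trait 2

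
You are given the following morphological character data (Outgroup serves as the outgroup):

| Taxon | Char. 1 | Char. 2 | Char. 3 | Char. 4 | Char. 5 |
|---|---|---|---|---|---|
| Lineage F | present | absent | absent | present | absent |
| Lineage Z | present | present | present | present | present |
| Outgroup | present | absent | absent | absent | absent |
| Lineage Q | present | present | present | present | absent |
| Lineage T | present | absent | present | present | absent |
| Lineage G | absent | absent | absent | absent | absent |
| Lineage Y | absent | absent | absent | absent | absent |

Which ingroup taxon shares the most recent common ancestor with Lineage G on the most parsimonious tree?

Lineage Y

Character polarity is set by the outgroup: the derived state is whichever differs from the outgroup's state, so for Char. 1 the derived state is 'absent', and for the remaining characters it is 'present'.
Char. 1 (derived state 'absent') is shared by Lineage G and Lineage Y — a synapomorphy uniting that clade.
Char. 2 (derived state 'present') is shared by Lineage Q and Lineage Z — a synapomorphy uniting that clade.
Only Lineage Q, Lineage T, and Lineage Z show the derived state 'present' for Char. 3, supporting them as a clade.
Only Lineage F, Lineage Q, Lineage T, and Lineage Z show the derived state 'present' for Char. 4, supporting them as a clade.
Char. 5 (derived state 'present') is unique to Lineage Z (autapomorphy; uninformative for grouping).
Most parsimonious ingroup topology: ((Lineage F,((Lineage Z,Lineage Q),Lineage T)),(Lineage G,Lineage Y)).
Lineage G and Lineage Y form a cherry on this tree, so they are sister taxa.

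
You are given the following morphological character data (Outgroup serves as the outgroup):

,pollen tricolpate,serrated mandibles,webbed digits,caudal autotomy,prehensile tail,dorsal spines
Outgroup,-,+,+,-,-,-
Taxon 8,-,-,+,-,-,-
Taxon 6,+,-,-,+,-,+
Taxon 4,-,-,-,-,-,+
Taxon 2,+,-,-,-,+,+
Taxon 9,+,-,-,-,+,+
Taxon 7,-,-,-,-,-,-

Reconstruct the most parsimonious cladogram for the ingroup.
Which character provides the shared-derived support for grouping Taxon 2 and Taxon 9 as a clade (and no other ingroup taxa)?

prehensile tail

Character polarity is set by the outgroup: the derived state is whichever differs from the outgroup's state, so for serrated mandibles, webbed digits the derived state is '-', and for the remaining characters it is '+'.
pollen tricolpate: derived state '+' in Taxon 2, Taxon 6, and Taxon 9 only — synapomorphy for {Taxon 2, Taxon 6, Taxon 9}.
All ingroup taxa share the derived state '-' for serrated mandibles; it defines the ingroup but does not resolve relationships within it.
webbed digits: derived state '-' in Taxon 2, Taxon 4, Taxon 6, Taxon 7, and Taxon 9 only — synapomorphy for {Taxon 2, Taxon 4, Taxon 6, Taxon 7, Taxon 9}.
caudal autotomy: derived state '+' in Taxon 6 only — an autapomorphy, so it tells us nothing about relationships among taxa.
prehensile tail: derived state '+' in Taxon 2 and Taxon 9 only — synapomorphy for {Taxon 2, Taxon 9}.
dorsal spines (derived state '+') is shared by Taxon 2, Taxon 4, Taxon 6, and Taxon 9 — a synapomorphy uniting that clade.
Most parsimonious ingroup topology: (Taxon 8,(((Taxon 6,(Taxon 2,Taxon 9)),Taxon 4),Taxon 7)).
The clade {Taxon 2, Taxon 9} is supported by prehensile tail: its derived state '+' occurs in exactly those taxa and in no other taxon (including the outgroup).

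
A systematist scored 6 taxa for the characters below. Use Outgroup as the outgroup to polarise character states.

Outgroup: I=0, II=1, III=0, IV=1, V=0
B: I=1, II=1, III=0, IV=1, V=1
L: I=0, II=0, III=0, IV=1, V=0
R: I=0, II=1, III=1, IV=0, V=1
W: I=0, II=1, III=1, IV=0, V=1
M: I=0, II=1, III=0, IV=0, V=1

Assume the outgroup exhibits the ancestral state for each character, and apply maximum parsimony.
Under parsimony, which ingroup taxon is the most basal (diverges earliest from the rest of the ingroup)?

Character polarity is set by the outgroup: the derived state is whichever differs from the outgroup's state, so for II, IV the derived state is '0', and for the remaining characters it is '1'.
I: derived state '1' in B only — an autapomorphy, so it tells us nothing about relationships among taxa.
II: derived state '0' in L only — an autapomorphy, so it tells us nothing about relationships among taxa.
III: derived state '1' in R and W only — synapomorphy for {R, W}.
IV: derived state '0' in M, R, and W only — synapomorphy for {M, R, W}.
V: derived state '1' in B, M, R, and W only — synapomorphy for {B, M, R, W}.
Most parsimonious ingroup topology: ((B,((R,W),M)),L).
L is sister to the clade containing all other ingroup taxa, so it is the earliest-diverging (most basal) ingroup lineage.

L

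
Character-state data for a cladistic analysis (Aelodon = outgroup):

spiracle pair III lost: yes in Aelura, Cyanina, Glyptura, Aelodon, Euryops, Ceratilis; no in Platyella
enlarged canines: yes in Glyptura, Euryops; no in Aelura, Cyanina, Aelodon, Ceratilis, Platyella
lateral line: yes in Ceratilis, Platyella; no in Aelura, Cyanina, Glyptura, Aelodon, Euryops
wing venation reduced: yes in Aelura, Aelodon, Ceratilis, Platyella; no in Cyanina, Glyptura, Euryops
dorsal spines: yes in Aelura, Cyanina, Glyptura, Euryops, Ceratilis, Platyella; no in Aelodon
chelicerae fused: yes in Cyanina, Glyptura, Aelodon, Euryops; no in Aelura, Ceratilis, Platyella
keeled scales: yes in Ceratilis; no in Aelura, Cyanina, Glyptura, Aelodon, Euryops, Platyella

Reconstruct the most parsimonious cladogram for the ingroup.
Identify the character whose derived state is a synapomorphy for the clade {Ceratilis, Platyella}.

Character polarity is set by the outgroup: the derived state is whichever differs from the outgroup's state, so for spiracle pair III lost, wing venation reduced, chelicerae fused the derived state is 'no', and for the remaining characters it is 'yes'.
spiracle pair III lost (derived state 'no') is unique to Platyella (autapomorphy; uninformative for grouping).
enlarged canines (derived state 'yes') is shared by Euryops and Glyptura — a synapomorphy uniting that clade.
lateral line: derived state 'yes' in Ceratilis and Platyella only — synapomorphy for {Ceratilis, Platyella}.
wing venation reduced (derived state 'no') is shared by Cyanina, Euryops, and Glyptura — a synapomorphy uniting that clade.
dorsal spines (derived state 'yes') is shared by all ingroup taxa — unites the whole ingroup.
chelicerae fused: derived state 'no' in Aelura, Ceratilis, and Platyella only — synapomorphy for {Aelura, Ceratilis, Platyella}.
keeled scales: derived state 'yes' in Ceratilis only — an autapomorphy, so it tells us nothing about relationships among taxa.
Most parsimonious ingroup topology: (((Glyptura,Euryops),Cyanina),((Ceratilis,Platyella),Aelura)).
The clade {Ceratilis, Platyella} is supported by lateral line: its derived state 'yes' occurs in exactly those taxa and in no other taxon (including the outgroup).

lateral line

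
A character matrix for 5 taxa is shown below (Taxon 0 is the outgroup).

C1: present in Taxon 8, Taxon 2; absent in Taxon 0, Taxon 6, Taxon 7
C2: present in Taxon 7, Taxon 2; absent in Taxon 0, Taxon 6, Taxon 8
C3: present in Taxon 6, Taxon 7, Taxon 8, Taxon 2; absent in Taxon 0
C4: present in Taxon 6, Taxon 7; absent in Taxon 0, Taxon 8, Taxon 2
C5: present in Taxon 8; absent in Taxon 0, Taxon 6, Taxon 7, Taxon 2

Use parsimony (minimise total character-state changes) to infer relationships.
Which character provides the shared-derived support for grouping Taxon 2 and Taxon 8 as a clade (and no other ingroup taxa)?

The outgroup has state 'absent' for every character, so 'present' is the derived state throughout.
Only Taxon 2 and Taxon 8 show the derived state 'present' for C1, supporting them as a clade.
C2 groups Taxon 2 and Taxon 7, which is incompatible with the clades supported by the remaining characters; treating it as convergent (homoplasy) costs fewer steps than any alternative tree.
C3 (derived state 'present') is shared by all ingroup taxa — unites the whole ingroup.
C4 (derived state 'present') is shared by Taxon 6 and Taxon 7 — a synapomorphy uniting that clade.
C5 (derived state 'present') is unique to Taxon 8 (autapomorphy; uninformative for grouping).
Most parsimonious ingroup topology: ((Taxon 6,Taxon 7),(Taxon 8,Taxon 2)).
The clade {Taxon 2, Taxon 8} is supported by C1: its derived state 'present' occurs in exactly those taxa and in no other taxon (including the outgroup).

C1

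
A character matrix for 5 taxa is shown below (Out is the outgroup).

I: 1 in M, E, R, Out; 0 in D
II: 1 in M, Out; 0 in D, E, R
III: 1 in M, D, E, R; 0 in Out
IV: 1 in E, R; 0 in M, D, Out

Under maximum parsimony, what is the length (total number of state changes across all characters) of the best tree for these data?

Character polarity is set by the outgroup: the derived state is whichever differs from the outgroup's state, so for I, II the derived state is '0', and for the remaining characters it is '1'.
I: derived state '0' in D only — an autapomorphy, so it tells us nothing about relationships among taxa.
II: derived state '0' in D, E, and R only — synapomorphy for {D, E, R}.
All ingroup taxa share the derived state '1' for III; it defines the ingroup but does not resolve relationships within it.
Only E and R show the derived state '1' for IV, supporting them as a clade.
Most parsimonious ingroup topology: (((E,R),D),M).
Changes per character on this tree: I: 1; II: 1; III: 1; IV: 1.
Total = 4.

4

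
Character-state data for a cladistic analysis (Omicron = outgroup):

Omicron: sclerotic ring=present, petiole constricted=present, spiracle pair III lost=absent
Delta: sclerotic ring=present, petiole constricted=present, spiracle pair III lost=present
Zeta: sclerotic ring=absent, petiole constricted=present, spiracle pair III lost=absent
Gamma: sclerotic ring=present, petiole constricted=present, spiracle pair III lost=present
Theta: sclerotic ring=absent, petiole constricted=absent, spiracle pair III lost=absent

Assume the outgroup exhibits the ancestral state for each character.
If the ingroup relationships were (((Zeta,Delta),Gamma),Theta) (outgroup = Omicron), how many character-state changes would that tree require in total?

5

Map each character onto (((Zeta,Delta),Gamma),Theta) (rooted by Omicron) and count the minimum state changes it requires (Fitch parsimony):
sclerotic ring: 2; petiole constricted: 1; spiracle pair III lost: 2.
Total tree length = 5.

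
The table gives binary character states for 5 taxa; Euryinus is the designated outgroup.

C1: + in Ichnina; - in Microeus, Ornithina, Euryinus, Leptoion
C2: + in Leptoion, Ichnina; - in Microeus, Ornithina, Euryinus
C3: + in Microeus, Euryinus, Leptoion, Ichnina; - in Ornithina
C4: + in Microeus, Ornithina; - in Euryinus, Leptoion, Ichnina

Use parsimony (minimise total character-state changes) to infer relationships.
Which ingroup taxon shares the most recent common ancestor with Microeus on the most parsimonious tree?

Character polarity is set by the outgroup: the derived state is whichever differs from the outgroup's state, so for C3 the derived state is '-', and for the remaining characters it is '+'.
C1: derived state '+' in Ichnina only — an autapomorphy, so it tells us nothing about relationships among taxa.
Only Ichnina and Leptoion show the derived state '+' for C2, supporting them as a clade.
C3: derived state '-' in Ornithina only — an autapomorphy, so it tells us nothing about relationships among taxa.
C4 (derived state '+') is shared by Microeus and Ornithina — a synapomorphy uniting that clade.
Most parsimonious ingroup topology: ((Ornithina,Microeus),(Ichnina,Leptoion)).
Microeus and Ornithina form a cherry on this tree, so they are sister taxa.

Ornithina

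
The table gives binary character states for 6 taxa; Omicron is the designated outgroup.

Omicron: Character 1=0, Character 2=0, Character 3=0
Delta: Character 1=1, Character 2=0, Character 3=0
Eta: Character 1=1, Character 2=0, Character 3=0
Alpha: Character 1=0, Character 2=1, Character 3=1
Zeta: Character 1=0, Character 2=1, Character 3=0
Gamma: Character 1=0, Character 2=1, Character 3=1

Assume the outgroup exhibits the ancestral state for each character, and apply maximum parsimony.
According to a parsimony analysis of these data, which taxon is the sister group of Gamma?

The outgroup has state '0' for every character, so '1' is the derived state throughout.
Character 1 (derived state '1') is shared by Delta and Eta — a synapomorphy uniting that clade.
Character 2: derived state '1' in Alpha, Gamma, and Zeta only — synapomorphy for {Alpha, Gamma, Zeta}.
Character 3: derived state '1' in Alpha and Gamma only — synapomorphy for {Alpha, Gamma}.
Most parsimonious ingroup topology: ((Delta,Eta),((Alpha,Gamma),Zeta)).
Gamma and Alpha form a cherry on this tree, so they are sister taxa.

Alpha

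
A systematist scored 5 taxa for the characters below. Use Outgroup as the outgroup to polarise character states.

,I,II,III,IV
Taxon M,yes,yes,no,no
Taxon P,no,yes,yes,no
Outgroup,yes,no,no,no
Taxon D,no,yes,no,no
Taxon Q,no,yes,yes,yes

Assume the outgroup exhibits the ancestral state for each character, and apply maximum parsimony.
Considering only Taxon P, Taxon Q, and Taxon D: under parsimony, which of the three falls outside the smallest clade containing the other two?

Character polarity is set by the outgroup: the derived state is whichever differs from the outgroup's state, so for I the derived state is 'no', and for the remaining characters it is 'yes'.
Only Taxon D, Taxon P, and Taxon Q show the derived state 'no' for I, supporting them as a clade.
II (derived state 'yes') is shared by all ingroup taxa — unites the whole ingroup.
III: derived state 'yes' in Taxon P and Taxon Q only — synapomorphy for {Taxon P, Taxon Q}.
IV (derived state 'yes') is unique to Taxon Q (autapomorphy; uninformative for grouping).
Most parsimonious ingroup topology: (((Taxon P,Taxon Q),Taxon D),Taxon M).
Taxon P and Taxon Q share a more recent common ancestor with each other than either does with Taxon D, so Taxon D is the least closely related of the three.

Taxon D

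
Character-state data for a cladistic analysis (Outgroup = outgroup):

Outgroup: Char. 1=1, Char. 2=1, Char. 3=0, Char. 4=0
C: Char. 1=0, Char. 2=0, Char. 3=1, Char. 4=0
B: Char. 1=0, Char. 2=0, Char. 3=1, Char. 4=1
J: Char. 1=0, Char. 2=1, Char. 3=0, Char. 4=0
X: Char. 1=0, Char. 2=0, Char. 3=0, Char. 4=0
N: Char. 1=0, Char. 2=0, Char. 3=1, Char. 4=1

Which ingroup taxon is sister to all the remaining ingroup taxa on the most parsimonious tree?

Character polarity is set by the outgroup: the derived state is whichever differs from the outgroup's state, so for Char. 1, Char. 2 the derived state is '0', and for the remaining characters it is '1'.
All ingroup taxa share the derived state '0' for Char. 1; it defines the ingroup but does not resolve relationships within it.
Char. 2 (derived state '0') is shared by B, C, N, and X — a synapomorphy uniting that clade.
Char. 3: derived state '1' in B, C, and N only — synapomorphy for {B, C, N}.
Char. 4 (derived state '1') is shared by B and N — a synapomorphy uniting that clade.
Most parsimonious ingroup topology: (((C,(B,N)),X),J).
J is sister to the clade containing all other ingroup taxa, so it is the earliest-diverging (most basal) ingroup lineage.

J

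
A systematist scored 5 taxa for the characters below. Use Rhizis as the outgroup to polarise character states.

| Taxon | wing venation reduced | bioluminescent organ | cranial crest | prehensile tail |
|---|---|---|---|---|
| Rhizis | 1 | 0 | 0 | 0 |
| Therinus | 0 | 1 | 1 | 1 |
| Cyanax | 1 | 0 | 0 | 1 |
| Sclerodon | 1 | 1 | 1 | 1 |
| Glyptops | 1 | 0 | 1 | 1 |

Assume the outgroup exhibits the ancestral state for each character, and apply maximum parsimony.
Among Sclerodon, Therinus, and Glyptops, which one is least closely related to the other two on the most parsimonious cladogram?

Glyptops

Character polarity is set by the outgroup: the derived state is whichever differs from the outgroup's state, so for wing venation reduced the derived state is '0', and for the remaining characters it is '1'.
wing venation reduced: derived state '0' in Therinus only — an autapomorphy, so it tells us nothing about relationships among taxa.
bioluminescent organ: derived state '1' in Sclerodon and Therinus only — synapomorphy for {Sclerodon, Therinus}.
Only Glyptops, Sclerodon, and Therinus show the derived state '1' for cranial crest, supporting them as a clade.
prehensile tail (derived state '1') is shared by all ingroup taxa — unites the whole ingroup.
Most parsimonious ingroup topology: (((Therinus,Sclerodon),Glyptops),Cyanax).
Therinus and Sclerodon share a more recent common ancestor with each other than either does with Glyptops, so Glyptops is the least closely related of the three.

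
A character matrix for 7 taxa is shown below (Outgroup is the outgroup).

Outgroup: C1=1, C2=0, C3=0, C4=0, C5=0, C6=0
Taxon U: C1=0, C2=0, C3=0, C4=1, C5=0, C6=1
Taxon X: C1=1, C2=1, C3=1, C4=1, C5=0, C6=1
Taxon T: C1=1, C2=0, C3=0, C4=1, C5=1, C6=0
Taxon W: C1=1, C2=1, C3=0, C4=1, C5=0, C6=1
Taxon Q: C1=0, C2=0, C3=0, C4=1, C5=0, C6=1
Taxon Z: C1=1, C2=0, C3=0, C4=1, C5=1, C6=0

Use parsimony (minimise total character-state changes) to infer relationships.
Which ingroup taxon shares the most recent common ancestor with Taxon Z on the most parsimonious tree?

Taxon T

Character polarity is set by the outgroup: the derived state is whichever differs from the outgroup's state, so for C1 the derived state is '0', and for the remaining characters it is '1'.
C1 (derived state '0') is shared by Taxon Q and Taxon U — a synapomorphy uniting that clade.
Only Taxon W and Taxon X show the derived state '1' for C2, supporting them as a clade.
C3 (derived state '1') is unique to Taxon X (autapomorphy; uninformative for grouping).
C4 (derived state '1') is shared by all ingroup taxa — unites the whole ingroup.
C5 (derived state '1') is shared by Taxon T and Taxon Z — a synapomorphy uniting that clade.
C6: derived state '1' in Taxon Q, Taxon U, Taxon W, and Taxon X only — synapomorphy for {Taxon Q, Taxon U, Taxon W, Taxon X}.
Most parsimonious ingroup topology: (((Taxon U,Taxon Q),(Taxon X,Taxon W)),(Taxon T,Taxon Z)).
Taxon Z and Taxon T form a cherry on this tree, so they are sister taxa.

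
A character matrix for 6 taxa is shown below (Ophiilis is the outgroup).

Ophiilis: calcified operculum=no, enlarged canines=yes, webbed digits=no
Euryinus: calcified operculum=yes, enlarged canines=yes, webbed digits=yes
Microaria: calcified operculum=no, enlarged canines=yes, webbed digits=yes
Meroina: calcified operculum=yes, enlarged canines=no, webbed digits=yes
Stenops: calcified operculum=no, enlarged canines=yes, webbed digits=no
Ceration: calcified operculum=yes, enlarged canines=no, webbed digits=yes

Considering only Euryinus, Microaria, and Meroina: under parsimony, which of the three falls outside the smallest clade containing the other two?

Character polarity is set by the outgroup: the derived state is whichever differs from the outgroup's state, so for enlarged canines the derived state is 'no', and for the remaining characters it is 'yes'.
calcified operculum (derived state 'yes') is shared by Ceration, Euryinus, and Meroina — a synapomorphy uniting that clade.
enlarged canines (derived state 'no') is shared by Ceration and Meroina — a synapomorphy uniting that clade.
webbed digits: derived state 'yes' in Ceration, Euryinus, Meroina, and Microaria only — synapomorphy for {Ceration, Euryinus, Meroina, Microaria}.
Most parsimonious ingroup topology: (((Euryinus,(Meroina,Ceration)),Microaria),Stenops).
Euryinus and Meroina share a more recent common ancestor with each other than either does with Microaria, so Microaria is the least closely related of the three.

Microaria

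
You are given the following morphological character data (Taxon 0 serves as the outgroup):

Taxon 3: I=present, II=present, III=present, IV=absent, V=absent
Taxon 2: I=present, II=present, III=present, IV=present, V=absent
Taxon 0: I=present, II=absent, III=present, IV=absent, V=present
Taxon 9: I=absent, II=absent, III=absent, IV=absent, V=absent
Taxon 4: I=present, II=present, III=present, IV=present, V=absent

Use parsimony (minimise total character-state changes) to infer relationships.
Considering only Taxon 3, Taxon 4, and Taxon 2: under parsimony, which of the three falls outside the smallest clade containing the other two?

Character polarity is set by the outgroup: the derived state is whichever differs from the outgroup's state, so for I, III, V the derived state is 'absent', and for the remaining characters it is 'present'.
I: derived state 'absent' in Taxon 9 only — an autapomorphy, so it tells us nothing about relationships among taxa.
Only Taxon 2, Taxon 3, and Taxon 4 show the derived state 'present' for II, supporting them as a clade.
III: derived state 'absent' in Taxon 9 only — an autapomorphy, so it tells us nothing about relationships among taxa.
IV (derived state 'present') is shared by Taxon 2 and Taxon 4 — a synapomorphy uniting that clade.
All ingroup taxa share the derived state 'absent' for V; it defines the ingroup but does not resolve relationships within it.
Most parsimonious ingroup topology: (((Taxon 2,Taxon 4),Taxon 3),Taxon 9).
Taxon 4 and Taxon 2 share a more recent common ancestor with each other than either does with Taxon 3, so Taxon 3 is the least closely related of the three.

Taxon 3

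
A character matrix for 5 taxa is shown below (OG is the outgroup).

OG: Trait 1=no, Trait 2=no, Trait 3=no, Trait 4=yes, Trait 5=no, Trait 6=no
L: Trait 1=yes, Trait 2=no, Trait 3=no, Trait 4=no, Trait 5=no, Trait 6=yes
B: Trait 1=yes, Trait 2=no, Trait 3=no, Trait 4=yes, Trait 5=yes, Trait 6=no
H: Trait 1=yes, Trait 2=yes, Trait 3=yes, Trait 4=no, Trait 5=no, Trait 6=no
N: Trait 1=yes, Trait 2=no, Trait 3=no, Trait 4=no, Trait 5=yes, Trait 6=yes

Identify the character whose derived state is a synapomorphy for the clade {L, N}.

Character polarity is set by the outgroup: the derived state is whichever differs from the outgroup's state, so for Trait 4 the derived state is 'no', and for the remaining characters it is 'yes'.
All ingroup taxa share the derived state 'yes' for Trait 1; it defines the ingroup but does not resolve relationships within it.
Trait 2 (derived state 'yes') is unique to H (autapomorphy; uninformative for grouping).
Trait 3: derived state 'yes' in H only — an autapomorphy, so it tells us nothing about relationships among taxa.
Trait 4: derived state 'no' in H, L, and N only — synapomorphy for {H, L, N}.
Trait 5 groups B and N, which is incompatible with the clades supported by the remaining characters; treating it as convergent (homoplasy) costs fewer steps than any alternative tree.
Trait 6: derived state 'yes' in L and N only — synapomorphy for {L, N}.
Most parsimonious ingroup topology: (((L,N),H),B).
The clade {L, N} is supported by Trait 6: its derived state 'yes' occurs in exactly those taxa and in no other taxon (including the outgroup).

Trait 6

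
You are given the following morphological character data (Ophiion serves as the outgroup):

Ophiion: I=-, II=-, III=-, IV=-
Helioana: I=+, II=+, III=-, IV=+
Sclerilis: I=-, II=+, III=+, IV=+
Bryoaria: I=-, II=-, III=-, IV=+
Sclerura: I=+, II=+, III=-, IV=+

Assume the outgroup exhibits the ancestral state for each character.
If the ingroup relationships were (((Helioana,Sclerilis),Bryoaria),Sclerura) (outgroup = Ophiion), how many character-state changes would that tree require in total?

6

Map each character onto (((Helioana,Sclerilis),Bryoaria),Sclerura) (rooted by Ophiion) and count the minimum state changes it requires (Fitch parsimony):
I: 2; II: 2; III: 1; IV: 1.
Total tree length = 6.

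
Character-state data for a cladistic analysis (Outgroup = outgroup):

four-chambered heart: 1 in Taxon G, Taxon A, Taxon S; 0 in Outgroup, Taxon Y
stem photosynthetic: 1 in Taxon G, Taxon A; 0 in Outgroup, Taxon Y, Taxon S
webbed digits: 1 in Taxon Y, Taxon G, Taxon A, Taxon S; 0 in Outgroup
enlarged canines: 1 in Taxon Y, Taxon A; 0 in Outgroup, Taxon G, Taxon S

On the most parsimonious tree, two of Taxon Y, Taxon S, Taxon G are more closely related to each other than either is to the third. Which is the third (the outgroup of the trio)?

The outgroup has state '0' for every character, so '1' is the derived state throughout.
Only Taxon A, Taxon G, and Taxon S show the derived state '1' for four-chambered heart, supporting them as a clade.
stem photosynthetic: derived state '1' in Taxon A and Taxon G only — synapomorphy for {Taxon A, Taxon G}.
All ingroup taxa share the derived state '1' for webbed digits; it defines the ingroup but does not resolve relationships within it.
enlarged canines groups Taxon A and Taxon Y, which is incompatible with the clades supported by the remaining characters; treating it as convergent (homoplasy) costs fewer steps than any alternative tree.
Most parsimonious ingroup topology: (Taxon Y,((Taxon G,Taxon A),Taxon S)).
Taxon G and Taxon S share a more recent common ancestor with each other than either does with Taxon Y, so Taxon Y is the least closely related of the three.

Taxon Y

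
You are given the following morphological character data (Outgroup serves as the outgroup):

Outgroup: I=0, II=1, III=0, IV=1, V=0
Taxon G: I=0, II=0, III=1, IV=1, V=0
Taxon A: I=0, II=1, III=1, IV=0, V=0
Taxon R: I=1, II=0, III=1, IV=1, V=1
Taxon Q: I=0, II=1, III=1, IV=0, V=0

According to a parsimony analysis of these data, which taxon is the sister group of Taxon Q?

Character polarity is set by the outgroup: the derived state is whichever differs from the outgroup's state, so for II, IV the derived state is '0', and for the remaining characters it is '1'.
I (derived state '1') is unique to Taxon R (autapomorphy; uninformative for grouping).
Only Taxon G and Taxon R show the derived state '0' for II, supporting them as a clade.
All ingroup taxa share the derived state '1' for III; it defines the ingroup but does not resolve relationships within it.
IV: derived state '0' in Taxon A and Taxon Q only — synapomorphy for {Taxon A, Taxon Q}.
V (derived state '1') is unique to Taxon R (autapomorphy; uninformative for grouping).
Most parsimonious ingroup topology: ((Taxon G,Taxon R),(Taxon A,Taxon Q)).
Taxon Q and Taxon A form a cherry on this tree, so they are sister taxa.

Taxon A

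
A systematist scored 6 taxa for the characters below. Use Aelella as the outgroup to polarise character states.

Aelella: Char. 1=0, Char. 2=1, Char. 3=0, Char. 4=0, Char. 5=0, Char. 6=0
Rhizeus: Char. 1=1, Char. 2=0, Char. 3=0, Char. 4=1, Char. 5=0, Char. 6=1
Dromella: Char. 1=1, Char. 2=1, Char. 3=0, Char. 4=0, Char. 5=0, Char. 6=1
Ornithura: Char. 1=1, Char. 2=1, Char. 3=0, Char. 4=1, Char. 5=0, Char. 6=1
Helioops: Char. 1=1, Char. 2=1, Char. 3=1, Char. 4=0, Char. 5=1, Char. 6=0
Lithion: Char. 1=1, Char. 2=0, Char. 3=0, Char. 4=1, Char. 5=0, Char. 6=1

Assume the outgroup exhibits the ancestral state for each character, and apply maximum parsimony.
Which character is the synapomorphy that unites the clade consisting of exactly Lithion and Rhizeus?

Char. 2

Character polarity is set by the outgroup: the derived state is whichever differs from the outgroup's state, so for Char. 2 the derived state is '0', and for the remaining characters it is '1'.
Char. 1 (derived state '1') is shared by all ingroup taxa — unites the whole ingroup.
Only Lithion and Rhizeus show the derived state '0' for Char. 2, supporting them as a clade.
Char. 3 (derived state '1') is unique to Helioops (autapomorphy; uninformative for grouping).
Only Lithion, Ornithura, and Rhizeus show the derived state '1' for Char. 4, supporting them as a clade.
Char. 5: derived state '1' in Helioops only — an autapomorphy, so it tells us nothing about relationships among taxa.
Char. 6 (derived state '1') is shared by Dromella, Lithion, Ornithura, and Rhizeus — a synapomorphy uniting that clade.
Most parsimonious ingroup topology: ((((Rhizeus,Lithion),Ornithura),Dromella),Helioops).
The clade {Lithion, Rhizeus} is supported by Char. 2: its derived state '0' occurs in exactly those taxa and in no other taxon (including the outgroup).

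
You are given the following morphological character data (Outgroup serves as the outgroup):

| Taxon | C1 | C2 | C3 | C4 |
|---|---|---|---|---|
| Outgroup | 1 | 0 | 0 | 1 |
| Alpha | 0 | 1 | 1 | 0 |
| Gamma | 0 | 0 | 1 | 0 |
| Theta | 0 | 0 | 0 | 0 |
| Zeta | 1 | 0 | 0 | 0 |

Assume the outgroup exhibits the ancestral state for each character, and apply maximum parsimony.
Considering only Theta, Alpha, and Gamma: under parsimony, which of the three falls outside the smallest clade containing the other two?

Theta

Character polarity is set by the outgroup: the derived state is whichever differs from the outgroup's state, so for C1, C4 the derived state is '0', and for the remaining characters it is '1'.
C1: derived state '0' in Alpha, Gamma, and Theta only — synapomorphy for {Alpha, Gamma, Theta}.
C2: derived state '1' in Alpha only — an autapomorphy, so it tells us nothing about relationships among taxa.
C3 (derived state '1') is shared by Alpha and Gamma — a synapomorphy uniting that clade.
All ingroup taxa share the derived state '0' for C4; it defines the ingroup but does not resolve relationships within it.
Most parsimonious ingroup topology: (((Alpha,Gamma),Theta),Zeta).
Alpha and Gamma share a more recent common ancestor with each other than either does with Theta, so Theta is the least closely related of the three.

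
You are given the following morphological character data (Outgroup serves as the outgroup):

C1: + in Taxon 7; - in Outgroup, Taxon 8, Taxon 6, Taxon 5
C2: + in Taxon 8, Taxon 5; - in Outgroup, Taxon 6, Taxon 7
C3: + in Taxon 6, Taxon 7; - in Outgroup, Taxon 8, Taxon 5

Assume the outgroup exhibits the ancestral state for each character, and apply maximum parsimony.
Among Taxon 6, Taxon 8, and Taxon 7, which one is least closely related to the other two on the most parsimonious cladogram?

Taxon 8

The outgroup has state '-' for every character, so '+' is the derived state throughout.
C1 (derived state '+') is unique to Taxon 7 (autapomorphy; uninformative for grouping).
C2 (derived state '+') is shared by Taxon 5 and Taxon 8 — a synapomorphy uniting that clade.
C3 (derived state '+') is shared by Taxon 6 and Taxon 7 — a synapomorphy uniting that clade.
Most parsimonious ingroup topology: ((Taxon 8,Taxon 5),(Taxon 6,Taxon 7)).
Taxon 6 and Taxon 7 share a more recent common ancestor with each other than either does with Taxon 8, so Taxon 8 is the least closely related of the three.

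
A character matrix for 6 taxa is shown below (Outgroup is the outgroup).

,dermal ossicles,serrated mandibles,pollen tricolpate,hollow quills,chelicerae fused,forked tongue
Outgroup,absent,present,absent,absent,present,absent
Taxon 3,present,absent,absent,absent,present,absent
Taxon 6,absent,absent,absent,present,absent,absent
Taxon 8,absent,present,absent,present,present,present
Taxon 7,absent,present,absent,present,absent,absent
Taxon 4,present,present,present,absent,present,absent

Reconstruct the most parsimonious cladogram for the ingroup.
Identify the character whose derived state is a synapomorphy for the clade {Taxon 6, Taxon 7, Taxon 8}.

Character polarity is set by the outgroup: the derived state is whichever differs from the outgroup's state, so for serrated mandibles, chelicerae fused the derived state is 'absent', and for the remaining characters it is 'present'.
dermal ossicles: derived state 'present' in Taxon 3 and Taxon 4 only — synapomorphy for {Taxon 3, Taxon 4}.
serrated mandibles groups Taxon 3 and Taxon 6, which is incompatible with the clades supported by the remaining characters; treating it as convergent (homoplasy) costs fewer steps than any alternative tree.
pollen tricolpate: derived state 'present' in Taxon 4 only — an autapomorphy, so it tells us nothing about relationships among taxa.
hollow quills (derived state 'present') is shared by Taxon 6, Taxon 7, and Taxon 8 — a synapomorphy uniting that clade.
chelicerae fused: derived state 'absent' in Taxon 6 and Taxon 7 only — synapomorphy for {Taxon 6, Taxon 7}.
forked tongue (derived state 'present') is unique to Taxon 8 (autapomorphy; uninformative for grouping).
Most parsimonious ingroup topology: ((Taxon 3,Taxon 4),((Taxon 6,Taxon 7),Taxon 8)).
The clade {Taxon 6, Taxon 7, Taxon 8} is supported by hollow quills: its derived state 'present' occurs in exactly those taxa and in no other taxon (including the outgroup).

hollow quills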